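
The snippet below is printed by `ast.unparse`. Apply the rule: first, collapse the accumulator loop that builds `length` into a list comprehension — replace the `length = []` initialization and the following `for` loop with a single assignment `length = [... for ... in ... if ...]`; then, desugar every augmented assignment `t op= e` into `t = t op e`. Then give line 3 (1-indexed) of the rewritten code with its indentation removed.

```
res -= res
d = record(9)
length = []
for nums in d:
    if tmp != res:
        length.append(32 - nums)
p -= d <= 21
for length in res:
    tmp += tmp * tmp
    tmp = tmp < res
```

length = [32 - nums for nums in d if tmp != res]

Transformed code:
res = res - res
d = record(9)
length = [32 - nums for nums in d if tmp != res]
p = p - (d <= 21)
for length in res:
    tmp = tmp + tmp * tmp
    tmp = tmp < res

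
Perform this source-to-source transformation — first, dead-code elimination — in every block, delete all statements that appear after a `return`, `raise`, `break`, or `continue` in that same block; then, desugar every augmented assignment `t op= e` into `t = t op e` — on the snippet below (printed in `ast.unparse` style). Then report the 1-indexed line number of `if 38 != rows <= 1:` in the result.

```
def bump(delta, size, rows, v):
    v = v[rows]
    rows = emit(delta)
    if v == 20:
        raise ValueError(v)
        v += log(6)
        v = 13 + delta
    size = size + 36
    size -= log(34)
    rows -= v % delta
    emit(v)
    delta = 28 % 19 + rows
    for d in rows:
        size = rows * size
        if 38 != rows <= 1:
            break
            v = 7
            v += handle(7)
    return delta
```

Transformed code:
def bump(delta, size, rows, v):
    v = v[rows]
    rows = emit(delta)
    if v == 20:
        raise ValueError(v)
    size = size + 36
    size = size - log(34)
    rows = rows - v % delta
    emit(v)
    delta = 28 % 19 + rows
    for d in rows:
        size = rows * size
        if 38 != rows <= 1:
            break
    return delta

13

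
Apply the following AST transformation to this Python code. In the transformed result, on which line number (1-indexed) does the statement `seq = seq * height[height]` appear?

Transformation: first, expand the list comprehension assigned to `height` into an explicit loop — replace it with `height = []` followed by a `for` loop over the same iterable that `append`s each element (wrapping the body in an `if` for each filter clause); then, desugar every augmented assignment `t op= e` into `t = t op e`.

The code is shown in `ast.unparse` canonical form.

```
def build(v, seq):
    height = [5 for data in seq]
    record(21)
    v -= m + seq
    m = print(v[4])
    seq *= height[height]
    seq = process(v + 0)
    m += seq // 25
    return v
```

8

Transformed code:
def build(v, seq):
    height = []
    for data in seq:
        height.append(5)
    record(21)
    v = v - (m + seq)
    m = print(v[4])
    seq = seq * height[height]
    seq = process(v + 0)
    m = m + seq // 25
    return v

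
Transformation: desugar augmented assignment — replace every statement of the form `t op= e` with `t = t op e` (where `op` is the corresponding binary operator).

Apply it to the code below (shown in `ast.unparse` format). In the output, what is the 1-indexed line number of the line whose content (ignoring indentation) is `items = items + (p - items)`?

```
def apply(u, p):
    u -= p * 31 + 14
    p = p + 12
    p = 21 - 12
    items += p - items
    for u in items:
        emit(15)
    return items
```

Transformed code:
def apply(u, p):
    u = u - (p * 31 + 14)
    p = p + 12
    p = 21 - 12
    items = items + (p - items)
    for u in items:
        emit(15)
    return items

5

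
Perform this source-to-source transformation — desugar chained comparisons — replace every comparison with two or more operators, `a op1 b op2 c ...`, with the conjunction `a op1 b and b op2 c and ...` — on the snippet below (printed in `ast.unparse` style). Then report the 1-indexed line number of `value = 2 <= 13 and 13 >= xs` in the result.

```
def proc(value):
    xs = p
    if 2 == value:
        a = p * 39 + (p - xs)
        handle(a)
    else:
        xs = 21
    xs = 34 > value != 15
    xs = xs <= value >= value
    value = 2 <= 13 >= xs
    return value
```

10

Transformed code:
def proc(value):
    xs = p
    if 2 == value:
        a = p * 39 + (p - xs)
        handle(a)
    else:
        xs = 21
    xs = 34 > value and value != 15
    xs = xs <= value and value >= value
    value = 2 <= 13 and 13 >= xs
    return value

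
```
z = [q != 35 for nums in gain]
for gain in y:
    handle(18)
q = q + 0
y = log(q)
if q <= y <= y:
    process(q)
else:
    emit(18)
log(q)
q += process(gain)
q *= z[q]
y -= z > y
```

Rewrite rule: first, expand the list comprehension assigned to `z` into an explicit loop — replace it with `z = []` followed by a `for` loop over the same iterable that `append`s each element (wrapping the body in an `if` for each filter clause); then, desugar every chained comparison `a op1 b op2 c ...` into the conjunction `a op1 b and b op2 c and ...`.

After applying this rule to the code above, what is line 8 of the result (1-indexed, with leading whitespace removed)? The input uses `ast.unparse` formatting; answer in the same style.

if q <= y and y <= y:

Transformed code:
z = []
for nums in gain:
    z.append(q != 35)
for gain in y:
    handle(18)
q = q + 0
y = log(q)
if q <= y and y <= y:
    process(q)
else:
    emit(18)
log(q)
q += process(gain)
q *= z[q]
y -= z > y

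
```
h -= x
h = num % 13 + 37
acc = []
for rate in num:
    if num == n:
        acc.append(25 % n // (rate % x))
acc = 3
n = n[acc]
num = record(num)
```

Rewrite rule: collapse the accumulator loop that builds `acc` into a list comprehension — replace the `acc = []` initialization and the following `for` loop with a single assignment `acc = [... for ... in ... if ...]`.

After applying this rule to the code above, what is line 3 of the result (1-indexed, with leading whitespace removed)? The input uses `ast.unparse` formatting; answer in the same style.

acc = [25 % n // (rate % x) for rate in num if num == n]

Transformed code:
h -= x
h = num % 13 + 37
acc = [25 % n // (rate % x) for rate in num if num == n]
acc = 3
n = n[acc]
num = record(num)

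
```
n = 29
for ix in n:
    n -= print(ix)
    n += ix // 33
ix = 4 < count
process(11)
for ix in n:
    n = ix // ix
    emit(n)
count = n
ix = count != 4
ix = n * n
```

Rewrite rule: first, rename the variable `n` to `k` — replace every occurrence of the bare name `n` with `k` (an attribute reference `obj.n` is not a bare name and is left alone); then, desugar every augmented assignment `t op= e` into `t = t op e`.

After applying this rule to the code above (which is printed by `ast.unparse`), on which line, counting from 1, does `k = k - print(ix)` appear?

3

Transformed code:
k = 29
for ix in k:
    k = k - print(ix)
    k = k + ix // 33
ix = 4 < count
process(11)
for ix in k:
    k = ix // ix
    emit(k)
count = k
ix = count != 4
ix = k * k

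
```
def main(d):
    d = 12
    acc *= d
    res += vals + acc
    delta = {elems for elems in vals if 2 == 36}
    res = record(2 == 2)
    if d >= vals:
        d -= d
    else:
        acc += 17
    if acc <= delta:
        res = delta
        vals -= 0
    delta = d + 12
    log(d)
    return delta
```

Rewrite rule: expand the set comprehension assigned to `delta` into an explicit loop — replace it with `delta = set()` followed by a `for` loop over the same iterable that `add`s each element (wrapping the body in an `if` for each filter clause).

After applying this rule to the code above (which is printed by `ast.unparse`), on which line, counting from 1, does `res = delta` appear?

15

Transformed code:
def main(d):
    d = 12
    acc *= d
    res += vals + acc
    delta = set()
    for elems in vals:
        if 2 == 36:
            delta.add(elems)
    res = record(2 == 2)
    if d >= vals:
        d -= d
    else:
        acc += 17
    if acc <= delta:
        res = delta
        vals -= 0
    delta = d + 12
    log(d)
    return delta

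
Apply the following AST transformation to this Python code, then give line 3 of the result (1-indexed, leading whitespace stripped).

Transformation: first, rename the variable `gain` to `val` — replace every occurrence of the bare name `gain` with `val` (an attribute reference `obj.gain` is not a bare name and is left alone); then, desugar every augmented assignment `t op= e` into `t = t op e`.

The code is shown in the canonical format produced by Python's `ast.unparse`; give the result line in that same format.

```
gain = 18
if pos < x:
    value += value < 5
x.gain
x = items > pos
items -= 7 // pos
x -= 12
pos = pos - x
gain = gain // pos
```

value = value + (value < 5)

Transformed code:
val = 18
if pos < x:
    value = value + (value < 5)
x.gain
x = items > pos
items = items - 7 // pos
x = x - 12
pos = pos - x
val = val // pos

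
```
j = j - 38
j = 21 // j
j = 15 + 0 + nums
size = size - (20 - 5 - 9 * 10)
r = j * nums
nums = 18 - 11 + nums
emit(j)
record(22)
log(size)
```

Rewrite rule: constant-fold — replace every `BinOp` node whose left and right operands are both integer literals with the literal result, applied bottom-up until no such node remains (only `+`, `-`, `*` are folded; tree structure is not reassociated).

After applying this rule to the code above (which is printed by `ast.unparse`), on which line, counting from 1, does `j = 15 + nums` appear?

Transformed code:
j = j - 38
j = 21 // j
j = 15 + nums
size = size - -75
r = j * nums
nums = 7 + nums
emit(j)
record(22)
log(size)

3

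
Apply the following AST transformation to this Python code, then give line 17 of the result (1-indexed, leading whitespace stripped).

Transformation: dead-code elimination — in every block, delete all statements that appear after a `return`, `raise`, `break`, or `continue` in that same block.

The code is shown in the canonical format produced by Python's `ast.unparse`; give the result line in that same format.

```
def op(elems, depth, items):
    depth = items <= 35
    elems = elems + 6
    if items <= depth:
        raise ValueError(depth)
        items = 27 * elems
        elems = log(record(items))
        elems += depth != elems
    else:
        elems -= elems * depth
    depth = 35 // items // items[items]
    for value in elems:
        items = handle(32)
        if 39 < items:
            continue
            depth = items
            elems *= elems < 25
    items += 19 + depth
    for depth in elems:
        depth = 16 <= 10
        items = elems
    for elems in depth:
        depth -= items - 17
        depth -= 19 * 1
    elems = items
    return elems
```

for elems in depth:

Transformed code:
def op(elems, depth, items):
    depth = items <= 35
    elems = elems + 6
    if items <= depth:
        raise ValueError(depth)
    else:
        elems -= elems * depth
    depth = 35 // items // items[items]
    for value in elems:
        items = handle(32)
        if 39 < items:
            continue
    items += 19 + depth
    for depth in elems:
        depth = 16 <= 10
        items = elems
    for elems in depth:
        depth -= items - 17
        depth -= 19 * 1
    elems = items
    return elems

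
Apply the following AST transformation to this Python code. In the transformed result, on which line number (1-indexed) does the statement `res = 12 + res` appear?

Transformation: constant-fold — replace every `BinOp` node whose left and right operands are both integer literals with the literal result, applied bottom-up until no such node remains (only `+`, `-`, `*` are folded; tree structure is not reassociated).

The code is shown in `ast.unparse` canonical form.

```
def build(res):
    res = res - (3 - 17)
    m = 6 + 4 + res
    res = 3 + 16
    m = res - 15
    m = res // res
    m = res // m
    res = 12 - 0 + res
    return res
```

Transformed code:
def build(res):
    res = res - -14
    m = 10 + res
    res = 19
    m = res - 15
    m = res // res
    m = res // m
    res = 12 + res
    return res

8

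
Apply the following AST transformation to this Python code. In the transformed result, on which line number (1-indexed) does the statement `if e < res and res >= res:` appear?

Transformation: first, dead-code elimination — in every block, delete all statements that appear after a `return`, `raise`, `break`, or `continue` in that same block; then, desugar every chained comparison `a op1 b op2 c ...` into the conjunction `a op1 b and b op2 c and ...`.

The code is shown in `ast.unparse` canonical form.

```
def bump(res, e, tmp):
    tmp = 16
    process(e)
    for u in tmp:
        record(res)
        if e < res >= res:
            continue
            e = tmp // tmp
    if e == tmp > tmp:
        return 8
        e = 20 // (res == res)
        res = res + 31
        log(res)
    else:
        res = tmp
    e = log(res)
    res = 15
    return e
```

Transformed code:
def bump(res, e, tmp):
    tmp = 16
    process(e)
    for u in tmp:
        record(res)
        if e < res and res >= res:
            continue
    if e == tmp and tmp > tmp:
        return 8
    else:
        res = tmp
    e = log(res)
    res = 15
    return e

6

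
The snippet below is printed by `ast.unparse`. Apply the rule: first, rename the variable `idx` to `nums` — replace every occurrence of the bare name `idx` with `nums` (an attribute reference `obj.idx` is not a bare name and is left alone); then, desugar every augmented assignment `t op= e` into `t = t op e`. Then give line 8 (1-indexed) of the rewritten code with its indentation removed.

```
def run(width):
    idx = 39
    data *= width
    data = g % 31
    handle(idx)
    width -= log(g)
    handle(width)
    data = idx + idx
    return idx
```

Transformed code:
def run(width):
    nums = 39
    data = data * width
    data = g % 31
    handle(nums)
    width = width - log(g)
    handle(width)
    data = nums + nums
    return nums

data = nums + nums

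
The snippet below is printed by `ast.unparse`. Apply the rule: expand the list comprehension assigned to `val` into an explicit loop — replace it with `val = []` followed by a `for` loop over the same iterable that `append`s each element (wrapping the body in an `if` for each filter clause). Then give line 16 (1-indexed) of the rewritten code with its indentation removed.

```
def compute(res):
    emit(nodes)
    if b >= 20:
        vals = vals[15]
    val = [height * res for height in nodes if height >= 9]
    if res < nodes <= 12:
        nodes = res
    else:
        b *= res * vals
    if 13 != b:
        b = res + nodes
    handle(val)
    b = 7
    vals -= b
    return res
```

Transformed code:
def compute(res):
    emit(nodes)
    if b >= 20:
        vals = vals[15]
    val = []
    for height in nodes:
        if height >= 9:
            val.append(height * res)
    if res < nodes <= 12:
        nodes = res
    else:
        b *= res * vals
    if 13 != b:
        b = res + nodes
    handle(val)
    b = 7
    vals -= b
    return res

b = 7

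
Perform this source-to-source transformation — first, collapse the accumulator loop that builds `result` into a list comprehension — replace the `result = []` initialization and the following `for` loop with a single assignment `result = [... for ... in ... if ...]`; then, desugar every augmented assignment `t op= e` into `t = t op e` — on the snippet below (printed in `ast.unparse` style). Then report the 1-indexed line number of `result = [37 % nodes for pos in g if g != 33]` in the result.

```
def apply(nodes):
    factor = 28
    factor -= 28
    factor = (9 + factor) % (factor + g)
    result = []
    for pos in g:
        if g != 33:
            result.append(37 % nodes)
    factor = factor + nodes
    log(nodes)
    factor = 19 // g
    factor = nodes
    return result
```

Transformed code:
def apply(nodes):
    factor = 28
    factor = factor - 28
    factor = (9 + factor) % (factor + g)
    result = [37 % nodes for pos in g if g != 33]
    factor = factor + nodes
    log(nodes)
    factor = 19 // g
    factor = nodes
    return result

5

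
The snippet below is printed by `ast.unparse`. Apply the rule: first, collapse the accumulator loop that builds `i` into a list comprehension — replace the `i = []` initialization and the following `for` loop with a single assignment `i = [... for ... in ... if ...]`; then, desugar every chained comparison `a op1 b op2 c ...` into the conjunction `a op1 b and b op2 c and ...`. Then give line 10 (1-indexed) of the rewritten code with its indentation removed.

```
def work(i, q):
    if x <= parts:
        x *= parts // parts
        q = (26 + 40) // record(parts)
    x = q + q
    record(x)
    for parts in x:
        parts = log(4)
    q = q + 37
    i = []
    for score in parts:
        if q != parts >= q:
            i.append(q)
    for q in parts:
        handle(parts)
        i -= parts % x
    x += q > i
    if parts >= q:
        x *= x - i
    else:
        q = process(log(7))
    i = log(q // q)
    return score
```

Transformed code:
def work(i, q):
    if x <= parts:
        x *= parts // parts
        q = (26 + 40) // record(parts)
    x = q + q
    record(x)
    for parts in x:
        parts = log(4)
    q = q + 37
    i = [q for score in parts if q != parts and parts >= q]
    for q in parts:
        handle(parts)
        i -= parts % x
    x += q > i
    if parts >= q:
        x *= x - i
    else:
        q = process(log(7))
    i = log(q // q)
    return score

i = [q for score in parts if q != parts and parts >= q]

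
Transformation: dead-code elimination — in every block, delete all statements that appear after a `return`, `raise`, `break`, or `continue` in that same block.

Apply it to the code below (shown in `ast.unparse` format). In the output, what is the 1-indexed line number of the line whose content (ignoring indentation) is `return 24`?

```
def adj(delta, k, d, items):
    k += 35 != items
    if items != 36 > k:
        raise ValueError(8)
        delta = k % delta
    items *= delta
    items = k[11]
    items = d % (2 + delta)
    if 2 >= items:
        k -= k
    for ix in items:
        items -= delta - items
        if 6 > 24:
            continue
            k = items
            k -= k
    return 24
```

14

Transformed code:
def adj(delta, k, d, items):
    k += 35 != items
    if items != 36 > k:
        raise ValueError(8)
    items *= delta
    items = k[11]
    items = d % (2 + delta)
    if 2 >= items:
        k -= k
    for ix in items:
        items -= delta - items
        if 6 > 24:
            continue
    return 24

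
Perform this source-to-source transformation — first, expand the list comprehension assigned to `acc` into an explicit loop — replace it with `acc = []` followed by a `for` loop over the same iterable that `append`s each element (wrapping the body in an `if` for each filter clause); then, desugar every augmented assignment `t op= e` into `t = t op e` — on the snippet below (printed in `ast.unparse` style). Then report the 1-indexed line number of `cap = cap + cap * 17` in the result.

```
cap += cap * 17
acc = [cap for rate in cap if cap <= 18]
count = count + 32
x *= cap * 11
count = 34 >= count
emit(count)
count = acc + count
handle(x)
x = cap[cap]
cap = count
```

Transformed code:
cap = cap + cap * 17
acc = []
for rate in cap:
    if cap <= 18:
        acc.append(cap)
count = count + 32
x = x * (cap * 11)
count = 34 >= count
emit(count)
count = acc + count
handle(x)
x = cap[cap]
cap = count

1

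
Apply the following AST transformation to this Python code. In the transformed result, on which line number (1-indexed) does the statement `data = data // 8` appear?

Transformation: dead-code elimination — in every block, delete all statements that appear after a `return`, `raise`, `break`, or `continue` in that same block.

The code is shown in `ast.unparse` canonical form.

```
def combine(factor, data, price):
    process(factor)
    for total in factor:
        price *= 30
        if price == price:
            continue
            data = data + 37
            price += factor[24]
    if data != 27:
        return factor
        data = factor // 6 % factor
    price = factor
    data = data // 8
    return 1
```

Transformed code:
def combine(factor, data, price):
    process(factor)
    for total in factor:
        price *= 30
        if price == price:
            continue
    if data != 27:
        return factor
    price = factor
    data = data // 8
    return 1

10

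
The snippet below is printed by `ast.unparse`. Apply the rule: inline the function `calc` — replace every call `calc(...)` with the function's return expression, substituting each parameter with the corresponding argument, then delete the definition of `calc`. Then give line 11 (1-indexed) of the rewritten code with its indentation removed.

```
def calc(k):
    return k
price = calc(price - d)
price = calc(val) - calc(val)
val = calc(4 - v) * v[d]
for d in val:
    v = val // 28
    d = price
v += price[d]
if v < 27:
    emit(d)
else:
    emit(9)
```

emit(9)

Transformed code:
price = price - d
price = val - val
val = (4 - v) * v[d]
for d in val:
    v = val // 28
    d = price
v += price[d]
if v < 27:
    emit(d)
else:
    emit(9)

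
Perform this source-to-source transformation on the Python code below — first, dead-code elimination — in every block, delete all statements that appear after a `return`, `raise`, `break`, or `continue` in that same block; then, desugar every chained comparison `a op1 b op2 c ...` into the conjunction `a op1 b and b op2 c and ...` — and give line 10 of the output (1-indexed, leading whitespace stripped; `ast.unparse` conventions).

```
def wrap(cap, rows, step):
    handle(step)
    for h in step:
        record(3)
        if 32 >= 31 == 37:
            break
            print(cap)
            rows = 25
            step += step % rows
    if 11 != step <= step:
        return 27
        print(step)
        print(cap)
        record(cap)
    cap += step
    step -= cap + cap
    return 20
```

step -= cap + cap

Transformed code:
def wrap(cap, rows, step):
    handle(step)
    for h in step:
        record(3)
        if 32 >= 31 and 31 == 37:
            break
    if 11 != step and step <= step:
        return 27
    cap += step
    step -= cap + cap
    return 20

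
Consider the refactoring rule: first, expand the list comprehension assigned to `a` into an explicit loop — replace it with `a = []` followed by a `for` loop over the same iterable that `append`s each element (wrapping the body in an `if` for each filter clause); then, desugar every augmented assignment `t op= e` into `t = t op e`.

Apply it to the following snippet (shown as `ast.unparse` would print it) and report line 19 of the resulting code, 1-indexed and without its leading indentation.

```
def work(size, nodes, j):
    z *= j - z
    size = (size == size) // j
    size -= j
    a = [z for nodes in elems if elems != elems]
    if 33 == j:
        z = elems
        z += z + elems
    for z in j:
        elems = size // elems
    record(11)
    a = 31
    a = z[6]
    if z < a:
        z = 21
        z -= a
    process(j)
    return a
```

z = z - a

Transformed code:
def work(size, nodes, j):
    z = z * (j - z)
    size = (size == size) // j
    size = size - j
    a = []
    for nodes in elems:
        if elems != elems:
            a.append(z)
    if 33 == j:
        z = elems
        z = z + (z + elems)
    for z in j:
        elems = size // elems
    record(11)
    a = 31
    a = z[6]
    if z < a:
        z = 21
        z = z - a
    process(j)
    return a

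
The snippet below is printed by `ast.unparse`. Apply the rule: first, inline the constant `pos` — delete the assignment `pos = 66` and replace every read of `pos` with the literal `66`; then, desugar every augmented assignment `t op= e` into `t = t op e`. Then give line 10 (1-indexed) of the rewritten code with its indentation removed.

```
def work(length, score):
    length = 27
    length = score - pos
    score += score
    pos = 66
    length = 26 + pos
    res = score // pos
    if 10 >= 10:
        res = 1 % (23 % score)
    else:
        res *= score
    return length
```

Transformed code:
def work(length, score):
    length = 27
    length = score - 66
    score = score + score
    length = 26 + 66
    res = score // 66
    if 10 >= 10:
        res = 1 % (23 % score)
    else:
        res = res * score
    return length

res = res * score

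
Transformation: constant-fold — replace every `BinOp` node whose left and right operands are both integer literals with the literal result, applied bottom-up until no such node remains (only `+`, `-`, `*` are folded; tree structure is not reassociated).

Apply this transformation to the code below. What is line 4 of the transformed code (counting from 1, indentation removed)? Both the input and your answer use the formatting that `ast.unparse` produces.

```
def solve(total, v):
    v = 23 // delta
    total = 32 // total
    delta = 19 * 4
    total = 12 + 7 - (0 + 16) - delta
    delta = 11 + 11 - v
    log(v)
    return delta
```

Transformed code:
def solve(total, v):
    v = 23 // delta
    total = 32 // total
    delta = 76
    total = 3 - delta
    delta = 22 - v
    log(v)
    return delta

delta = 76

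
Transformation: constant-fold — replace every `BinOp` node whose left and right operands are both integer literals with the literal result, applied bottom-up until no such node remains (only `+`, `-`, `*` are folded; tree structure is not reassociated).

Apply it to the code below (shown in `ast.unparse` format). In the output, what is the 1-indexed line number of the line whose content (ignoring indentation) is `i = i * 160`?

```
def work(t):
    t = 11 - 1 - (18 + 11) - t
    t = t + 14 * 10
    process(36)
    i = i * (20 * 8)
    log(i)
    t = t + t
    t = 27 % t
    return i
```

Transformed code:
def work(t):
    t = -19 - t
    t = t + 140
    process(36)
    i = i * 160
    log(i)
    t = t + t
    t = 27 % t
    return i

5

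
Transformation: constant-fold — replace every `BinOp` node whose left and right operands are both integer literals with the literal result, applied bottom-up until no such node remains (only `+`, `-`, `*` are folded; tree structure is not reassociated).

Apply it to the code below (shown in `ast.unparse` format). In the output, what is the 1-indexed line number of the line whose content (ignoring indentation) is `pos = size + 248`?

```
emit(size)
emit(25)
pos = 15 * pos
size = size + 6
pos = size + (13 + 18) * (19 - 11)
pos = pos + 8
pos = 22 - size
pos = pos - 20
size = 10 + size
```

5

Transformed code:
emit(size)
emit(25)
pos = 15 * pos
size = size + 6
pos = size + 248
pos = pos + 8
pos = 22 - size
pos = pos - 20
size = 10 + size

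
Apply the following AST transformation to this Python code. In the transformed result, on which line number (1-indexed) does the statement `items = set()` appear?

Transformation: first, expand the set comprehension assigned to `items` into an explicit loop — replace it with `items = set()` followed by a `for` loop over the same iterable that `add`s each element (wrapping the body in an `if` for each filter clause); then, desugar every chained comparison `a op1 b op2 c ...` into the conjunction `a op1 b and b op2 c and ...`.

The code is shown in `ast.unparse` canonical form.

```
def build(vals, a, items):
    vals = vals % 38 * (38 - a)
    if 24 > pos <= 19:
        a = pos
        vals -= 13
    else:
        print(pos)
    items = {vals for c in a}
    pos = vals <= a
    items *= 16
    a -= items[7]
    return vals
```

8

Transformed code:
def build(vals, a, items):
    vals = vals % 38 * (38 - a)
    if 24 > pos and pos <= 19:
        a = pos
        vals -= 13
    else:
        print(pos)
    items = set()
    for c in a:
        items.add(vals)
    pos = vals <= a
    items *= 16
    a -= items[7]
    return vals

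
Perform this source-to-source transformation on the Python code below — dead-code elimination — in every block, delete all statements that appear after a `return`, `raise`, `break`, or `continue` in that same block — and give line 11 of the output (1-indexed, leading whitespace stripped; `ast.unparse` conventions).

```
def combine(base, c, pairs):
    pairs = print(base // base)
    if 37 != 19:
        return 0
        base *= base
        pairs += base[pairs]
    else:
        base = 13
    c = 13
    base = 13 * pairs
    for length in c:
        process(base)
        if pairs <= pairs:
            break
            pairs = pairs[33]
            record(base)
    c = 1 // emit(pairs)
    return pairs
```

Transformed code:
def combine(base, c, pairs):
    pairs = print(base // base)
    if 37 != 19:
        return 0
    else:
        base = 13
    c = 13
    base = 13 * pairs
    for length in c:
        process(base)
        if pairs <= pairs:
            break
    c = 1 // emit(pairs)
    return pairs

if pairs <= pairs:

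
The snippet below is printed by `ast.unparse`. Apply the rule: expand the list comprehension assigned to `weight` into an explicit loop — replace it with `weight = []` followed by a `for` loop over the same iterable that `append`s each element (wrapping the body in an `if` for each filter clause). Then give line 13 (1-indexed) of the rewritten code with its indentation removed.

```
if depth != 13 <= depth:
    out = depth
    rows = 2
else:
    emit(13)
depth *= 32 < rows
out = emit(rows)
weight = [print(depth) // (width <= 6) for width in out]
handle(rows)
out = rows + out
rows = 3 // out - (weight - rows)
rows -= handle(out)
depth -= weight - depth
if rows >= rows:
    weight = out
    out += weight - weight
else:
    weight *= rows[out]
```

rows = 3 // out - (weight - rows)

Transformed code:
if depth != 13 <= depth:
    out = depth
    rows = 2
else:
    emit(13)
depth *= 32 < rows
out = emit(rows)
weight = []
for width in out:
    weight.append(print(depth) // (width <= 6))
handle(rows)
out = rows + out
rows = 3 // out - (weight - rows)
rows -= handle(out)
depth -= weight - depth
if rows >= rows:
    weight = out
    out += weight - weight
else:
    weight *= rows[out]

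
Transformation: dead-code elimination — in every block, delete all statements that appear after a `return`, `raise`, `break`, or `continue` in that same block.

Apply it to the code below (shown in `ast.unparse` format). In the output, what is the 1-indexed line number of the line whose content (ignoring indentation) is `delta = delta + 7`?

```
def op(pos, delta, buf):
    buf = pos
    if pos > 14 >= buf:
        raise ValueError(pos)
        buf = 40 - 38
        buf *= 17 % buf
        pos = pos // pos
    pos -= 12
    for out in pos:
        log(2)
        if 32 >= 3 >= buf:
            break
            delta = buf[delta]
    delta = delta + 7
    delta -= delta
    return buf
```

10

Transformed code:
def op(pos, delta, buf):
    buf = pos
    if pos > 14 >= buf:
        raise ValueError(pos)
    pos -= 12
    for out in pos:
        log(2)
        if 32 >= 3 >= buf:
            break
    delta = delta + 7
    delta -= delta
    return buf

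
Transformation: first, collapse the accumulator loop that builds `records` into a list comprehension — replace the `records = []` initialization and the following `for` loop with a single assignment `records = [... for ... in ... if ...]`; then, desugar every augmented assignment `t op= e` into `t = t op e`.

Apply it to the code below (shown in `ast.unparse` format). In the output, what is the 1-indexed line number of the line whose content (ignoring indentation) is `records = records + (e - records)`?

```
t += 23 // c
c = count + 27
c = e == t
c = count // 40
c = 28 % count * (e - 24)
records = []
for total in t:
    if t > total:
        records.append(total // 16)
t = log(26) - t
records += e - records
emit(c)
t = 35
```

Transformed code:
t = t + 23 // c
c = count + 27
c = e == t
c = count // 40
c = 28 % count * (e - 24)
records = [total // 16 for total in t if t > total]
t = log(26) - t
records = records + (e - records)
emit(c)
t = 35

8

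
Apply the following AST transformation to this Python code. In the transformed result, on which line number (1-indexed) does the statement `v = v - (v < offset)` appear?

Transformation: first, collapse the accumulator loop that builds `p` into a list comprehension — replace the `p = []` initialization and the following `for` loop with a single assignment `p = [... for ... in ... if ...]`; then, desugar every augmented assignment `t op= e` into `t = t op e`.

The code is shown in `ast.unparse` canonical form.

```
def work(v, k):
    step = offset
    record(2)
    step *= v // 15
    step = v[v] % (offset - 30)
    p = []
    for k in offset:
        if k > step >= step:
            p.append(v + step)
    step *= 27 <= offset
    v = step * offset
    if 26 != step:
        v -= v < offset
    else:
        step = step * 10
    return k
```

10

Transformed code:
def work(v, k):
    step = offset
    record(2)
    step = step * (v // 15)
    step = v[v] % (offset - 30)
    p = [v + step for k in offset if k > step >= step]
    step = step * (27 <= offset)
    v = step * offset
    if 26 != step:
        v = v - (v < offset)
    else:
        step = step * 10
    return k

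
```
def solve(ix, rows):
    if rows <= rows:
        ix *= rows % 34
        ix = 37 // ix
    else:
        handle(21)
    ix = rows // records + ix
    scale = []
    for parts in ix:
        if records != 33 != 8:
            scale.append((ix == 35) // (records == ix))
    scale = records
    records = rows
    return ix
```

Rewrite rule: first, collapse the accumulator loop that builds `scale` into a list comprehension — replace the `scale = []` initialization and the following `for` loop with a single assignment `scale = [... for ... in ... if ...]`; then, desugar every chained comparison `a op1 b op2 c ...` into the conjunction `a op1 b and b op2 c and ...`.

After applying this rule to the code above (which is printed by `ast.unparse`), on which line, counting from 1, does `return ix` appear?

Transformed code:
def solve(ix, rows):
    if rows <= rows:
        ix *= rows % 34
        ix = 37 // ix
    else:
        handle(21)
    ix = rows // records + ix
    scale = [(ix == 35) // (records == ix) for parts in ix if records != 33 and 33 != 8]
    scale = records
    records = rows
    return ix

11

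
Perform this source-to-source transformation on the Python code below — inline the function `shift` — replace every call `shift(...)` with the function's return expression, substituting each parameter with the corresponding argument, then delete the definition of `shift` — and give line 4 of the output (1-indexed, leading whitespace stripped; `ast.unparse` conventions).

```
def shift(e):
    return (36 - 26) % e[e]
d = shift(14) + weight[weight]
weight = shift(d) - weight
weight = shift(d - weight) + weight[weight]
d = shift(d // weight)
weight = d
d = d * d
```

d = (36 - 26) % (d // weight)[d // weight]

Transformed code:
d = (36 - 26) % 14[14] + weight[weight]
weight = (36 - 26) % d[d] - weight
weight = (36 - 26) % (d - weight)[d - weight] + weight[weight]
d = (36 - 26) % (d // weight)[d // weight]
weight = d
d = d * d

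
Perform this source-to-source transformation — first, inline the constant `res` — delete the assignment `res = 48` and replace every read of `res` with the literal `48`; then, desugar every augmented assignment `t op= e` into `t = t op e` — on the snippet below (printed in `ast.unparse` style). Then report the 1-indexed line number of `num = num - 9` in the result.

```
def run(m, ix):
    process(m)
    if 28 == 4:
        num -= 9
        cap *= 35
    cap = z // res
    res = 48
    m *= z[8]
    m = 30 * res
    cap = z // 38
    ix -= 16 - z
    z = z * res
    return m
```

4

Transformed code:
def run(m, ix):
    process(m)
    if 28 == 4:
        num = num - 9
        cap = cap * 35
    cap = z // 48
    m = m * z[8]
    m = 30 * 48
    cap = z // 38
    ix = ix - (16 - z)
    z = z * 48
    return m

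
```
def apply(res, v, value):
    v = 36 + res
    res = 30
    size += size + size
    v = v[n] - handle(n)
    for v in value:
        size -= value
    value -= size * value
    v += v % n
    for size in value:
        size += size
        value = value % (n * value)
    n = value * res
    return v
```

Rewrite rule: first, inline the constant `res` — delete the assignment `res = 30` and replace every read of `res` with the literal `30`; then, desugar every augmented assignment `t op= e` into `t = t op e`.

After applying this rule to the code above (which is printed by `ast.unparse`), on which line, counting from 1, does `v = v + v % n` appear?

8

Transformed code:
def apply(res, v, value):
    v = 36 + 30
    size = size + (size + size)
    v = v[n] - handle(n)
    for v in value:
        size = size - value
    value = value - size * value
    v = v + v % n
    for size in value:
        size = size + size
        value = value % (n * value)
    n = value * 30
    return v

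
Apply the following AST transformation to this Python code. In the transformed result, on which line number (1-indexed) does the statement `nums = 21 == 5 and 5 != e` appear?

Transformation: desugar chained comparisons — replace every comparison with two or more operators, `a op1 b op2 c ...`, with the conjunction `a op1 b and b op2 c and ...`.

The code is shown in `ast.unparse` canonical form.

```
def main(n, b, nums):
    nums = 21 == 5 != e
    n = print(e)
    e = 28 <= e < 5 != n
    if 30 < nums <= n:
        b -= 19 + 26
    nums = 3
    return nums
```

Transformed code:
def main(n, b, nums):
    nums = 21 == 5 and 5 != e
    n = print(e)
    e = 28 <= e and e < 5 and (5 != n)
    if 30 < nums and nums <= n:
        b -= 19 + 26
    nums = 3
    return nums

2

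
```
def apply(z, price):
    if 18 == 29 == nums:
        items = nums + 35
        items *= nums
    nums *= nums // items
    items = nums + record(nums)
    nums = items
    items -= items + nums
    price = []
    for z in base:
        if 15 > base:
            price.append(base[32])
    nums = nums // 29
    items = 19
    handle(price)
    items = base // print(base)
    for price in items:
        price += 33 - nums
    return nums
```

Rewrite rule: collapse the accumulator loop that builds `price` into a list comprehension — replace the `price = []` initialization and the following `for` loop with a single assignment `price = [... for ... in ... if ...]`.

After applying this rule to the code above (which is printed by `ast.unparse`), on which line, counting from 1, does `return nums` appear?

16

Transformed code:
def apply(z, price):
    if 18 == 29 == nums:
        items = nums + 35
        items *= nums
    nums *= nums // items
    items = nums + record(nums)
    nums = items
    items -= items + nums
    price = [base[32] for z in base if 15 > base]
    nums = nums // 29
    items = 19
    handle(price)
    items = base // print(base)
    for price in items:
        price += 33 - nums
    return nums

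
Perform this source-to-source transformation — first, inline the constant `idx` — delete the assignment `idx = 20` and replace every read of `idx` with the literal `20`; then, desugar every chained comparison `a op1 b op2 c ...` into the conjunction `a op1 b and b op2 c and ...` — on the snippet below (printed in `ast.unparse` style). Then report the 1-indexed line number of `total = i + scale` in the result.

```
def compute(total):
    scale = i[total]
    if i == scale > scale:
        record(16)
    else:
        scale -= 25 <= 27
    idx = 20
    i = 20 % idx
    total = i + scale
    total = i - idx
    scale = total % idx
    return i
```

Transformed code:
def compute(total):
    scale = i[total]
    if i == scale and scale > scale:
        record(16)
    else:
        scale -= 25 <= 27
    i = 20 % 20
    total = i + scale
    total = i - 20
    scale = total % 20
    return i

8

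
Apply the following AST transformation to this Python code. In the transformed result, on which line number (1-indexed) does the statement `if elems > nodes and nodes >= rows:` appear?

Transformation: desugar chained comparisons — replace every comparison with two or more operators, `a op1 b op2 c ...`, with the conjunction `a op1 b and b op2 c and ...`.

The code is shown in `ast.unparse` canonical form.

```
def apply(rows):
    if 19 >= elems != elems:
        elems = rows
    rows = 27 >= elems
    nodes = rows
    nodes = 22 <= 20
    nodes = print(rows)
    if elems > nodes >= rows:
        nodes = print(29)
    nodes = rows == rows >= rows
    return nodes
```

8

Transformed code:
def apply(rows):
    if 19 >= elems and elems != elems:
        elems = rows
    rows = 27 >= elems
    nodes = rows
    nodes = 22 <= 20
    nodes = print(rows)
    if elems > nodes and nodes >= rows:
        nodes = print(29)
    nodes = rows == rows and rows >= rows
    return nodes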